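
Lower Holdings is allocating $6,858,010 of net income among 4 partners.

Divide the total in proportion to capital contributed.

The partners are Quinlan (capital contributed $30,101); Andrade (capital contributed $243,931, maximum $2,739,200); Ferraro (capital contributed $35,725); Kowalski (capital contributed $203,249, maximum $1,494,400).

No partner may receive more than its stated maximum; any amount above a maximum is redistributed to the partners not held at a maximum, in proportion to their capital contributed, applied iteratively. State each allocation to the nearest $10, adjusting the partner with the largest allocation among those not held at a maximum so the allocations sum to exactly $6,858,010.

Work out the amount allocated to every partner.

Quinlan: $1,200,090; Andrade: $2,739,200; Ferraro: $1,424,320; Kowalski: $1,494,400

Total capital contributed = 513,006.
Proportional shares (ignoring caps): Quinlan 402,398.72; Andrade 3,260,938.93; Ferraro 477,581.95; Kowalski 2,717,090.39.
Held at cap: Andrade ($2,739,200), Kowalski ($1,494,400); balance $2,624,410 reallocated over remaining capital contributed 65,826.
Redistributed shares: Quinlan 1,200,093.66 → $1,200,090; Ferraro 1,424,316.34 → $1,424,320.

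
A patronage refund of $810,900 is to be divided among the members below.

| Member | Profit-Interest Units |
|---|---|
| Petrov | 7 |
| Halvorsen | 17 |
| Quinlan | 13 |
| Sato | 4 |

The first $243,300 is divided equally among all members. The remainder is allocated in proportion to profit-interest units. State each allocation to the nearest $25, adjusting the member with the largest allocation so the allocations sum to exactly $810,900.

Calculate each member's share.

Petrov: $157,725; Halvorsen: $296,175; Quinlan: $240,800; Sato: $116,200

$243,300 shared equally gives $60,825 per member.
Remainder $567,600 by profit-interest units (total 41): Petrov 96,907.32 → $96,900; Halvorsen 235,346.34 → $235,350; Quinlan 179,970.73 → $179,975; Sato 55,375.61 → $55,375.
Totals: Petrov $60,825 + $96,900 = $157,725; Halvorsen $60,825 + $235,350 = $296,175; Quinlan $60,825 + $179,975 = $240,800; Sato $60,825 + $55,375 = $116,200.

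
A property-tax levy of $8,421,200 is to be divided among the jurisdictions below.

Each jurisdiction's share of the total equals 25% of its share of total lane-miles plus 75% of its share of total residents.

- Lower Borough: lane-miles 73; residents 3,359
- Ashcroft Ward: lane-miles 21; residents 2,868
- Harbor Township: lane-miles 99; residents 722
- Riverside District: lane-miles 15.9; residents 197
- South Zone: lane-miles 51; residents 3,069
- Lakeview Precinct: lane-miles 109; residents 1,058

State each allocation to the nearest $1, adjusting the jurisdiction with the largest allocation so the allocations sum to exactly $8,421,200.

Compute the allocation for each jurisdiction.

Totals — lane-miles 368.9, residents 11,273.
Combined weights (25% lane-miles + 75% residents): Lower Borough 0.2729; Ashcroft Ward 0.2050; Harbor Township 0.1151; Riverside District 0.0239; South Zone 0.2387; Lakeview Precinct 0.1443.
Pro-rata amounts: Lower Borough 2,298,548.43; Ashcroft Ward 1,726,694.63; Harbor Township 969,503.12; Riverside District 201,113.55; South Zone 2,010,517.47; Lakeview Precinct 1,214,822.80.
Rounded to nearest $1: Lower Borough $2,298,548; Ashcroft Ward $1,726,695; Harbor Township $969,503; Riverside District $201,114; South Zone $2,010,517; Lakeview Precinct $1,214,823. Sum = $8,421,200.
Sum already equals the total — no adjustment.

Lower Borough: $2,298,548; Ashcroft Ward: $1,726,695; Harbor Township: $969,503; Riverside District: $201,114; South Zone: $2,010,517; Lakeview Precinct: $1,214,823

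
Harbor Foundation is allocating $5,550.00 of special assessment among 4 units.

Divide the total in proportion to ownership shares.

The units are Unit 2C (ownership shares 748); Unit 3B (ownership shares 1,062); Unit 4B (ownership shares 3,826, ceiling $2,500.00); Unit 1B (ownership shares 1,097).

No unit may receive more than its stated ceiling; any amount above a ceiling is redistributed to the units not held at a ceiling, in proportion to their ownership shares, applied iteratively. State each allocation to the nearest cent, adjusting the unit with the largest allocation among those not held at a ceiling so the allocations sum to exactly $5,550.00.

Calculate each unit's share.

Unit 2C: $784.80; Unit 3B: $1,114.24; Unit 4B: $2,500.00; Unit 1B: $1,150.96

Sum of ownership shares: 6,733.
Pro-rata shares before constraints: Unit 2C 616.5751; Unit 3B 875.4047; Unit 4B 3,153.76504; Unit 1B 904.2552.
Cap binds for Unit 4B ($2,500.00); remaining pool $3,050.00 reallocated over remaining ownership shares 2,907.
Shares after redistribution: Unit 2C 784.7953 → $784.80; Unit 3B 1,114.2415 → $1,114.24; Unit 1B 1,150.9632 → $1,150.96.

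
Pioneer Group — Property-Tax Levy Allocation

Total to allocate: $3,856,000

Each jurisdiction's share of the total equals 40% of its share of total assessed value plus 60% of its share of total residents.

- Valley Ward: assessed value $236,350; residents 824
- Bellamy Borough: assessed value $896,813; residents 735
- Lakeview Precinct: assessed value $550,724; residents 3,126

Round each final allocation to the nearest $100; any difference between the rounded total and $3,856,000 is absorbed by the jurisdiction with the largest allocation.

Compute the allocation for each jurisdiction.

Assessed value total 1,683,887; residents total 4,685.
Combined weights (40% assessed value + 60% residents): Valley Ward 0.1617; Bellamy Borough 0.3072; Lakeview Precinct 0.5312.
Pro-rata amounts: Valley Ward 623,407.97; Bellamy Borough 1,184,425.20; Lakeview Precinct 2,048,166.82.
At nearest $100: Valley Ward $623,400; Bellamy Borough $1,184,400; Lakeview Precinct $2,048,200. Sum = $3,856,000.
Rounded total matches; no reconciliation needed.

Valley Ward: $623,400 | Bellamy Borough: $1,184,400 | Lakeview Precinct: $2,048,200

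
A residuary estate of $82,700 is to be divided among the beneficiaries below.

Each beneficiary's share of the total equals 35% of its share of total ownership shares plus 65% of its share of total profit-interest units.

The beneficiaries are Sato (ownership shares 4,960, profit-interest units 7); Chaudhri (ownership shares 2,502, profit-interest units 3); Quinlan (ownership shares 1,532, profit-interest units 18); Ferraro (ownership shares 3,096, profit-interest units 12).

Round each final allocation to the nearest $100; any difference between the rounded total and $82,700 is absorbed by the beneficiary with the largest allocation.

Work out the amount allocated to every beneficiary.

Ownership shares total 12,090; profit-interest units total 40.
Combined weights (35% ownership shares + 65% profit-interest units): Sato 0.2573; Chaudhri 0.1212; Quinlan 0.3369; Ferraro 0.2846.
Unrounded shares: Sato 21,282.00; Chaudhri 10,021.73; Quinlan 27,857.55; Ferraro 23,538.72.
After rounding ($100): Sato $21,300; Chaudhri $10,000; Quinlan $27,900; Ferraro $23,500. Sum = $82,700.
Sum already equals the total — no adjustment.

Sato: $21,300 | Chaudhri: $10,000 | Quinlan: $27,900 | Ferraro: $23,500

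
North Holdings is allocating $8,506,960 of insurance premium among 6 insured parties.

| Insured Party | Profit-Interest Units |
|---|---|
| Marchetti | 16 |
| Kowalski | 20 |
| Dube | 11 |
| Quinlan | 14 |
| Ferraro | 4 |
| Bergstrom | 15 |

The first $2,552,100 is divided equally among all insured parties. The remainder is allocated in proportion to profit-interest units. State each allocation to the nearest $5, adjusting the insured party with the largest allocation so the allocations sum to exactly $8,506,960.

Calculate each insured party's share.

Marchetti: $1,616,320 | Kowalski: $1,914,065 | Dube: $1,244,145 | Quinlan: $1,467,450 | Ferraro: $723,095 | Bergstrom: $1,541,885

Equal tier: $2,552,100 ÷ 6 = $425,350 apiece.
Remainder $5,954,860 by profit-interest units (total 80): Marchetti 1,190,972.00 → $1,190,970; Kowalski 1,488,715.00 → $1,488,715; Dube 818,793.25 → $818,795; Quinlan 1,042,100.50 → $1,042,100; Ferraro 297,743.00 → $297,745; Bergstrom 1,116,536.25 → $1,116,535.
Totals: Marchetti $425,350 + $1,190,970 = $1,616,320; Kowalski $425,350 + $1,488,715 = $1,914,065; Dube $425,350 + $818,795 = $1,244,145; Quinlan $425,350 + $1,042,100 = $1,467,450; Ferraro $425,350 + $297,745 = $723,095; Bergstrom $425,350 + $1,116,535 = $1,541,885.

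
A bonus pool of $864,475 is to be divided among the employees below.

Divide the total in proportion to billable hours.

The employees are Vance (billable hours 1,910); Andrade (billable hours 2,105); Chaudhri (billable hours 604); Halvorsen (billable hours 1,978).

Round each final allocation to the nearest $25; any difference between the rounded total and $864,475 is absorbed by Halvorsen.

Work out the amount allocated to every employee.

Total billable hours = 6,597.
Unrounded shares: Vance 1,910/6,597 × $864,475 = 250,287.59; Andrade 2,105/6,597 × $864,475 = 275,840.51; Chaudhri 604/6,597 × $864,475 = 79,148.54; Halvorsen 1,978/6,597 × $864,475 = 259,198.36.
Rounded to nearest $25: Vance $250,300; Andrade $275,850; Chaudhri $79,150; Halvorsen $259,200. Sum = $864,500.
Difference $864,475 − $864,500 = −$25 applied to Halvorsen: Halvorsen becomes $259,175.

Vance: $250,300 · Andrade: $275,850 · Chaudhri: $79,150 · Halvorsen: $259,175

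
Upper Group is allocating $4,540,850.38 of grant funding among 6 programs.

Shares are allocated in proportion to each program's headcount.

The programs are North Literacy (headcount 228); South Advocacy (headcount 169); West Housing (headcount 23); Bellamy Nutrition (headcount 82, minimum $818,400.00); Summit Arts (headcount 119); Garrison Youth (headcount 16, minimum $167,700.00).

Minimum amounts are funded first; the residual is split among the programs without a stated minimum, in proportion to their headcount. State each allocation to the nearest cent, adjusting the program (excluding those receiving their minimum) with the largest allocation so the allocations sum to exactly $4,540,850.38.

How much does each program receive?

North Literacy: $1,503,679.19; South Advocacy: $1,114,569.23; West Housing: $151,686.94; Bellamy Nutrition: $818,400.00; Summit Arts: $784,815.02; Garrison Youth: $167,700.00

Fund the minimums — Bellamy Nutrition $818,400.00; Garrison Youth $167,700.00. Balance $3,554,750.38.
Balance split over remaining headcount 539: North Literacy 1,503,679.1960 → $1,503,679.20; South Advocacy 1,114,569.2286 → $1,114,569.23; West Housing 151,686.9364 → $151,686.94; Summit Arts 784,815.0190 → $784,815.02.
Rounding difference −$0.01 applied to North Literacy → $1,503,679.19.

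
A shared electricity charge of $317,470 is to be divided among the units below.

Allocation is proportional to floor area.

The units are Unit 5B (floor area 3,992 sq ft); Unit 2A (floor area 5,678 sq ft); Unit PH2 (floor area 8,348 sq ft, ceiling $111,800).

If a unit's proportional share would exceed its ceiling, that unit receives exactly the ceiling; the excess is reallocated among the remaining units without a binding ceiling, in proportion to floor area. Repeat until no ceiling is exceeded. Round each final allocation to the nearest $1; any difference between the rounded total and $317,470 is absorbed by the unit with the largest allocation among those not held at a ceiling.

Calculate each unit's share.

Unit 5B: $84,905; Unit 2A: $120,765; Unit PH2: $111,800

Total floor area = 18,018.
Proportional shares (ignoring caps): Unit 5B 70,337.45; Unit 2A 100,044.10; Unit PH2 147,088.44.
Held at cap: Unit PH2 ($111,800); remaining pool $205,670 reallocated over remaining floor area 9,670.
Redistributed shares: Unit 5B 84,905.34 → $84,905; Unit 2A 120,764.66 → $120,765.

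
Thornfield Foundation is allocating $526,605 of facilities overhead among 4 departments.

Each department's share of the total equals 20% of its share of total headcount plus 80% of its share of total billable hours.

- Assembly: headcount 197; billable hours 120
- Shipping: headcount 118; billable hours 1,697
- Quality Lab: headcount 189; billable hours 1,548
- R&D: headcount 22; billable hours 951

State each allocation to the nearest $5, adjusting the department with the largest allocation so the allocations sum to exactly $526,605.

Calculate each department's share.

Assembly: $51,160 · Shipping: $189,270 · Quality Lab: $188,945 · R&D: $97,230

Totals — headcount 526, billable hours 4,316.
Combined weights (20% headcount + 80% billable hours): Assembly 0.0971; Shipping 0.3594; Quality Lab 0.3588; R&D 0.1846.
Pro-rata amounts: Assembly 51,158.50; Shipping 189,271.02; Quality Lab 188,943.48; R&D 97,232.00.
At nearest $5: Assembly $51,160; Shipping $189,270; Quality Lab $188,945; R&D $97,230. Sum = $526,605.
Sum already equals the total — no adjustment.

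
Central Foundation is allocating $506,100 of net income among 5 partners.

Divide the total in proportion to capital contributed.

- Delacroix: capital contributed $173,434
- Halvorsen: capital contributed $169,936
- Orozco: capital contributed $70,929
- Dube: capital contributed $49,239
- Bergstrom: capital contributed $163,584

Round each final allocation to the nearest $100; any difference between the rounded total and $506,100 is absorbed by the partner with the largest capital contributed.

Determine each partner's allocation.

Capital contributed total: 173,434 + 169,936 + 70,929 + 49,239 + 163,584 = 627,122.
Pro-rata amounts: Delacroix 139,964.71; Halvorsen 137,141.75; Orozco 57,241.12; Dube 39,736.86; Bergstrom 132,015.56.
After rounding ($100): Delacroix $140,000; Halvorsen $137,100; Orozco $57,200; Dube $39,700; Bergstrom $132,000. Sum = $506,000.
Difference $506,100 − $506,000 = +$100 applied to largest capital contributed (Delacroix): Delacroix becomes $140,100.

Delacroix: $140,100 | Halvorsen: $137,100 | Orozco: $57,200 | Dube: $39,700 | Bergstrom: $132,000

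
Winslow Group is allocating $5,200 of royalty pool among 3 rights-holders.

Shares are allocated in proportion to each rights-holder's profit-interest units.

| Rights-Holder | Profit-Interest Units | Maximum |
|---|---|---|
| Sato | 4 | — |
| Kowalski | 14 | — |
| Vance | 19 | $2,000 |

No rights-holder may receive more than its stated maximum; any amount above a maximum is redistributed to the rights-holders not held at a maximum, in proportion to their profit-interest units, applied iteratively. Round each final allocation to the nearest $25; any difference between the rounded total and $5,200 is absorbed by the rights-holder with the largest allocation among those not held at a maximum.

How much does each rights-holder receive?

Total profit-interest units = 37.
Pro-rata shares before constraints: Sato 562.16; Kowalski 1,967.57; Vance 2,670.27.
Held at cap: Vance ($2,000); residual $3,200 reallocated over remaining profit-interest units 18.
Shares after redistribution: Sato 711.11 → $700; Kowalski 2,488.89 → $2,500.

Sato: $700 · Kowalski: $2,500 · Vance: $2,000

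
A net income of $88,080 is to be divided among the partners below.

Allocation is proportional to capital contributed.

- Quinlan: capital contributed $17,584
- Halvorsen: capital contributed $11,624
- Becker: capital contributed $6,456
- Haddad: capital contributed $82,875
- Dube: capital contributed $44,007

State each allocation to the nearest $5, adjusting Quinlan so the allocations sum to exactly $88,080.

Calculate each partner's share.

Total capital contributed = 162,546.
Unrounded shares: Quinlan 17,584/162,546 × $88,080 = 9,528.37; Halvorsen 11,624/162,546 × $88,080 = 6,298.78; Becker 6,456/162,546 × $88,080 = 3,498.36; Haddad 82,875/162,546 × $88,080 = 44,908.09; Dube 44,007/162,546 × $88,080 = 23,846.40.
After rounding ($5): Quinlan $9,530; Halvorsen $6,300; Becker $3,500; Haddad $44,910; Dube $23,845. Sum = $88,085.
Difference $88,080 − $88,085 = −$5 applied to Quinlan: Quinlan becomes $9,525.

Quinlan: $9,525; Halvorsen: $6,300; Becker: $3,500; Haddad: $44,910; Dube: $23,845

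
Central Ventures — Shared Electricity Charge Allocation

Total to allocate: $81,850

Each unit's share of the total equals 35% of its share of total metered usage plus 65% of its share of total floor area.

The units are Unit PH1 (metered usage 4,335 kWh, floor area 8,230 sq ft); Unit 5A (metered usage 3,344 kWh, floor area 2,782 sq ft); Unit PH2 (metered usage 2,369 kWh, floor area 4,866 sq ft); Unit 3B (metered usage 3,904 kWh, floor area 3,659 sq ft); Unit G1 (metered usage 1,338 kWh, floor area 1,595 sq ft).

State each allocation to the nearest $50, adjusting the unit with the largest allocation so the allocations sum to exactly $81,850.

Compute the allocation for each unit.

Totals — metered usage 15,290, floor area 21,132.
Combined weights (35% metered usage + 65% floor area): Unit PH1 0.3524; Unit 5A 0.1621; Unit PH2 0.2039; Unit 3B 0.2019; Unit G1 0.0797.
Raw shares: Unit PH1 28,842.17; Unit 5A 13,269.39; Unit PH2 16,689.36; Unit 3B 16,526.57; Unit G1 6,522.51.
After rounding ($50): Unit PH1 $28,850; Unit 5A $13,250; Unit PH2 $16,700; Unit 3B $16,550; Unit G1 $6,500. Sum = $81,850.
Sum already equals the total — no adjustment.

Unit PH1: $28,850 | Unit 5A: $13,250 | Unit PH2: $16,700 | Unit 3B: $16,550 | Unit G1: $6,500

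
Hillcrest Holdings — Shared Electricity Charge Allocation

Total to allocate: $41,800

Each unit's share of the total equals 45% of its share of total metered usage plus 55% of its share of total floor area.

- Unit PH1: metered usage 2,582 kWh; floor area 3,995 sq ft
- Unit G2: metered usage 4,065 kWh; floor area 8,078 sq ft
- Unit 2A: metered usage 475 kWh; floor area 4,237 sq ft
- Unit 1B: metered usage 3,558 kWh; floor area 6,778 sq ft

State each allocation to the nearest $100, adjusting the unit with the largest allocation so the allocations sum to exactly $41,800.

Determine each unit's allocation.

Totals — metered usage 10,680, floor area 23,088.
Combined weights (45% metered usage + 55% floor area): Unit PH1 0.2040; Unit G2 0.3637; Unit 2A 0.1209; Unit 1B 0.3114.
Pro-rata amounts: Unit PH1 8,525.55; Unit G2 15,203.14; Unit 2A 5,055.60; Unit 1B 13,015.71.
Rounded to nearest $100: Unit PH1 $8,500; Unit G2 $15,200; Unit 2A $5,100; Unit 1B $13,000. Sum = $41,800.
No rounding difference to absorb.

Unit PH1: $8,500 · Unit G2: $15,200 · Unit 2A: $5,100 · Unit 1B: $13,000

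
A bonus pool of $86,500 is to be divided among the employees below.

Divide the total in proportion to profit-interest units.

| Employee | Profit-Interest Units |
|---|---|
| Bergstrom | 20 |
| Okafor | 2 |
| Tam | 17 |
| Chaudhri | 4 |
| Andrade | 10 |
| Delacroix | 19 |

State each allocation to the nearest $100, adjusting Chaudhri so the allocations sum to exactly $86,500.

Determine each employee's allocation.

Total profit-interest units = 72.
Pro-rata amounts: Bergstrom 20/72 × $86,500 = 24,027.78; Okafor 2/72 × $86,500 = 2,402.78; Tam 17/72 × $86,500 = 20,423.61; Chaudhri 4/72 × $86,500 = 4,805.56; Andrade 10/72 × $86,500 = 12,013.89; Delacroix 19/72 × $86,500 = 22,826.39.
At nearest $100: Bergstrom $24,000; Okafor $2,400; Tam $20,400; Chaudhri $4,800; Andrade $12,000; Delacroix $22,800. Sum = $86,400.
Difference $86,500 − $86,400 = +$100 applied to Chaudhri: Chaudhri becomes $4,900.

Bergstrom: $24,000; Okafor: $2,400; Tam: $20,400; Chaudhri: $4,900; Andrade: $12,000; Delacroix: $22,800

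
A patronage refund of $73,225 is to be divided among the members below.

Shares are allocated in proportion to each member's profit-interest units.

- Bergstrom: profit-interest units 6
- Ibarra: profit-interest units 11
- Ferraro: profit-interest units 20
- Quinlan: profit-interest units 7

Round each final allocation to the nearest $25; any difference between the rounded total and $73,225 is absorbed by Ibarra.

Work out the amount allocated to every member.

Sum of profit-interest units: 44.
Unrounded shares: Bergstrom 6/44 × $73,225 = 9,985.23; Ibarra 11/44 × $73,225 = 18,306.25; Ferraro 20/44 × $73,225 = 33,284.09; Quinlan 7/44 × $73,225 = 11,649.43.
After rounding ($25): Bergstrom $9,975; Ibarra $18,300; Ferraro $33,275; Quinlan $11,650. Sum = $73,200.
Difference $73,225 − $73,200 = +$25 applied to Ibarra: Ibarra becomes $18,325.

Bergstrom: $9,975; Ibarra: $18,325; Ferraro: $33,275; Quinlan: $11,650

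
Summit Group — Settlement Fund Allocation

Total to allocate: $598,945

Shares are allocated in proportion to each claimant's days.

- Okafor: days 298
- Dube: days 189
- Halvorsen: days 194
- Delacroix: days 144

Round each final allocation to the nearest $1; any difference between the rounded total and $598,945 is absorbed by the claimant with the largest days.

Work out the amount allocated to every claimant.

Days total: 298 + 189 + 194 + 144 = 825.
Raw shares: Okafor 216,346.19; Dube 137,212.85; Halvorsen 140,842.82; Delacroix 104,543.13.
After rounding ($1): Okafor $216,346; Dube $137,213; Halvorsen $140,843; Delacroix $104,543. Sum = $598,945.
Rounded total matches; no reconciliation needed.

Okafor: $216,346 · Dube: $137,213 · Halvorsen: $140,843 · Delacroix: $104,543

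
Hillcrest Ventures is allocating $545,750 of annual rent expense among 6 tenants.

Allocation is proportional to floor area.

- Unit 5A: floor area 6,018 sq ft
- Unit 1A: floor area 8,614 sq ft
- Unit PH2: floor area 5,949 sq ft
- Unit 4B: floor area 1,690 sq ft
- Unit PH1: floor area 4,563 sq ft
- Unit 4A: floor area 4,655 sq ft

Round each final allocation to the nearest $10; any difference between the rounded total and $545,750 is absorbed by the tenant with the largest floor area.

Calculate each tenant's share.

Unit 5A: $104,300 · Unit 1A: $149,300 · Unit PH2: $103,100 · Unit 4B: $29,290 · Unit PH1: $79,080 · Unit 4A: $80,680

Floor area total: 6,018 + 8,614 + 5,949 + 1,690 + 4,563 + 4,655 = 31,489.
Raw shares: Unit 5A 104,300.66; Unit 1A 149,293.10; Unit PH2 103,104.79; Unit 4B 29,290.15; Unit PH1 79,083.40; Unit 4A 80,677.90.
After rounding ($10): Unit 5A $104,300; Unit 1A $149,290; Unit PH2 $103,100; Unit 4B $29,290; Unit PH1 $79,080; Unit 4A $80,680. Sum = $545,740.
Difference $545,750 − $545,740 = +$10 applied to largest floor area (Unit 1A): Unit 1A becomes $149,300.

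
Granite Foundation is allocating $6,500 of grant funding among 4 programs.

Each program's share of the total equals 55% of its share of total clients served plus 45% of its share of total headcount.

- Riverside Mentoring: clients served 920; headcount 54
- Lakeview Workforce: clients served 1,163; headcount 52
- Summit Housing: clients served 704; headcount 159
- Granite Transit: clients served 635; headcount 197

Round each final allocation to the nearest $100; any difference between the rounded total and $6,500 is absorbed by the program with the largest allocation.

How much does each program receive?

Clients served total 3,422; headcount total 462.
Combined weights (55% clients served + 45% headcount): Riverside Mentoring 0.2005; Lakeview Workforce 0.2376; Summit Housing 0.2680; Granite Transit 0.2939.
Pro-rata amounts: Riverside Mentoring 1,303.02; Lakeview Workforce 1,544.22; Summit Housing 1,742.13; Granite Transit 1,910.63.
After rounding ($100): Riverside Mentoring $1,300; Lakeview Workforce $1,500; Summit Housing $1,700; Granite Transit $1,900. Sum = $6,400.
Difference $6,500 − $6,400 = +$100 applied to largest allocation (Granite Transit): Granite Transit becomes $2,000.

Riverside Mentoring: $1,300 · Lakeview Workforce: $1,500 · Summit Housing: $1,700 · Granite Transit: $2,000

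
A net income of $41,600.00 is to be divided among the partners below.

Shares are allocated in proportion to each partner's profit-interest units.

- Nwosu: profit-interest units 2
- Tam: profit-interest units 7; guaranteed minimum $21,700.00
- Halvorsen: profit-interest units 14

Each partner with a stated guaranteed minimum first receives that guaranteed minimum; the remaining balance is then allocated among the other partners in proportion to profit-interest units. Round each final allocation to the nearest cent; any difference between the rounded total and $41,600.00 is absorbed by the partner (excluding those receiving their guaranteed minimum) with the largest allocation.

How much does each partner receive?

Guaranteed amounts: Tam $21,700.00. Remaining pool $19,900.00.
Remaining pool split over remaining profit-interest units 16: Nwosu 2,487.5000 → $2,487.50; Halvorsen 17,412.5000 → $17,412.50.

Nwosu: $2,487.50; Tam: $21,700.00; Halvorsen: $17,412.50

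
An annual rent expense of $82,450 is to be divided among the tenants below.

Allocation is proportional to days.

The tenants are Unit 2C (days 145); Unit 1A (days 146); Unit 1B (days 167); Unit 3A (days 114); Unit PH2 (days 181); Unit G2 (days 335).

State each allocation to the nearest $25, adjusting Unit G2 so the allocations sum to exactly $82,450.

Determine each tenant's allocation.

Total days = 1,088.
Unrounded shares: Unit 2C 145/1,088 × $82,450 = 10,988.28; Unit 1A 146/1,088 × $82,450 = 11,064.06; Unit 1B 167/1,088 × $82,450 = 12,655.47; Unit 3A 114/1,088 × $82,450 = 8,639.06; Unit PH2 181/1,088 × $82,450 = 13,716.41; Unit G2 335/1,088 × $82,450 = 25,386.72.
Rounded to nearest $25: Unit 2C $11,000; Unit 1A $11,075; Unit 1B $12,650; Unit 3A $8,650; Unit PH2 $13,725; Unit G2 $25,375. Sum = $82,475.
Difference $82,450 − $82,475 = −$25 applied to Unit G2: Unit G2 becomes $25,350.

Unit 2C: $11,000 · Unit 1A: $11,075 · Unit 1B: $12,650 · Unit 3A: $8,650 · Unit PH2: $13,725 · Unit G2: $25,350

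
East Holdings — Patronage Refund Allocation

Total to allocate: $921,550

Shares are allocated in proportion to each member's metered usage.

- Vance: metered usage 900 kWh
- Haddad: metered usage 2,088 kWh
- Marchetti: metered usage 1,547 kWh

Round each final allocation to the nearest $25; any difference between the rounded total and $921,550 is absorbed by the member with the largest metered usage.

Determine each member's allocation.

Sum of metered usage: 4,535.
Proportional shares: Vance 900/4,535 × $921,550 = 182,887.54; Haddad 2,088/4,535 × $921,550 = 424,299.10; Marchetti 1,547/4,535 × $921,550 = 314,363.36.
After rounding ($25): Vance $182,900; Haddad $424,300; Marchetti $314,375. Sum = $921,575.
Difference $921,550 − $921,575 = −$25 applied to largest metered usage (Haddad): Haddad becomes $424,275.

Vance: $182,900 | Haddad: $424,275 | Marchetti: $314,375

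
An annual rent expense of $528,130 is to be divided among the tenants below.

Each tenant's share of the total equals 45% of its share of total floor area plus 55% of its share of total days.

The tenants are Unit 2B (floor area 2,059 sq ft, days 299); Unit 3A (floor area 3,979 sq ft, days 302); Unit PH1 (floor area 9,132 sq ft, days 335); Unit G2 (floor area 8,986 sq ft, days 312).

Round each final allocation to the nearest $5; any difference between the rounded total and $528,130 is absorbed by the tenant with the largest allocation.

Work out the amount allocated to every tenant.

Unit 2B: $89,850; Unit 3A: $109,440; Unit PH1: $167,815; Unit G2: $161,025

Floor area total 24,156; days total 1,248.
Combined weights (45% floor area + 55% days): Unit 2B 0.1701; Unit 3A 0.2072; Unit PH1 0.3178; Unit G2 0.3049.
Raw shares: Unit 2B 89,849.58; Unit 3A 109,437.72; Unit PH1 167,816.18; Unit G2 161,026.52.
Rounded to nearest $5: Unit 2B $89,850; Unit 3A $109,440; Unit PH1 $167,815; Unit G2 $161,025. Sum = $528,130.
Rounded total matches; no reconciliation needed.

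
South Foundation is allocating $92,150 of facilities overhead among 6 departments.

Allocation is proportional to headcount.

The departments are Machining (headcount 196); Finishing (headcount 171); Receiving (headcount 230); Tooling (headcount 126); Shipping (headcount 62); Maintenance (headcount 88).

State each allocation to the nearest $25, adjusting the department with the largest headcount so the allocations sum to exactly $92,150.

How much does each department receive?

Machining: $20,700 | Finishing: $18,050 | Receiving: $24,250 | Tooling: $13,300 | Shipping: $6,550 | Maintenance: $9,300

Headcount total: 196 + 171 + 230 + 126 + 62 + 88 = 873.
Pro-rata amounts: Machining 20,688.89; Finishing 18,050.00; Receiving 24,277.78; Tooling 13,300.00; Shipping 6,544.44; Maintenance 9,288.89.
At nearest $25: Machining $20,700; Finishing $18,050; Receiving $24,275; Tooling $13,300; Shipping $6,550; Maintenance $9,300. Sum = $92,175.
Difference $92,150 − $92,175 = −$25 applied to largest headcount (Receiving): Receiving becomes $24,250.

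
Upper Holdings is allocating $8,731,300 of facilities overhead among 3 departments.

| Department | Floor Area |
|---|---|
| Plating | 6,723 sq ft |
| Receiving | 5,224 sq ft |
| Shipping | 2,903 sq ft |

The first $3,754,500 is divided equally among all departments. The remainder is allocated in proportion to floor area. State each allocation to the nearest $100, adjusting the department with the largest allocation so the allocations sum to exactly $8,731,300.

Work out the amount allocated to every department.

Plating: $3,504,600; Receiving: $3,002,300; Shipping: $2,224,400

First tranche $3,754,500 split equally: $1,251,500 each.
Remainder $4,976,800 by floor area (total 14,850): Plating 2,253,133.09 → $2,253,100; Receiving 1,750,761.16 → $1,750,800; Shipping 972,905.75 → $972,900.
Totals: Plating $1,251,500 + $2,253,100 = $3,504,600; Receiving $1,251,500 + $1,750,800 = $3,002,300; Shipping $1,251,500 + $972,900 = $2,224,400.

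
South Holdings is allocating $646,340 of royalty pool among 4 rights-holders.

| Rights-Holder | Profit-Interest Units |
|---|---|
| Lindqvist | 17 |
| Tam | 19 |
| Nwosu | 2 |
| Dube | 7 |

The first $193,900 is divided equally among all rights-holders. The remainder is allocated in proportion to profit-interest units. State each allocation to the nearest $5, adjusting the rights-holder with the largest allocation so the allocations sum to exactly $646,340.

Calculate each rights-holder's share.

Lindqvist: $219,395 | Tam: $239,505 | Nwosu: $68,585 | Dube: $118,855

First tranche $193,900 split equally: $48,475 each.
Remainder $452,440 by profit-interest units (total 45): Lindqvist 170,921.78 → $170,920; Tam 191,030.22 → $191,030; Nwosu 20,108.44 → $20,110; Dube 70,379.56 → $70,380.
Totals: Lindqvist $48,475 + $170,920 = $219,395; Tam $48,475 + $191,030 = $239,505; Nwosu $48,475 + $20,110 = $68,585; Dube $48,475 + $70,380 = $118,855.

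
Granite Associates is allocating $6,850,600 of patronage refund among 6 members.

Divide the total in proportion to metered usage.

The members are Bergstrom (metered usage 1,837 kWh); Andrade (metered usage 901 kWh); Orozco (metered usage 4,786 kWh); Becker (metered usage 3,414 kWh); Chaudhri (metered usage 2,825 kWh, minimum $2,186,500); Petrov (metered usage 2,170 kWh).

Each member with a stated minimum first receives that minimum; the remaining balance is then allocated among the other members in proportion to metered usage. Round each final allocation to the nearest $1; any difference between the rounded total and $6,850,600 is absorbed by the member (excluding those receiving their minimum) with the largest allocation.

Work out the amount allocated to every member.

Minimums first: Chaudhri $2,186,500. Balance $4,664,100.
Balance split over remaining metered usage 13,108: Bergstrom 653,642.94 → $653,643; Andrade 320,594.61 → $320,595; Orozco 1,702,958.70 → $1,702,959; Becker 1,214,772.46 → $1,214,772; Petrov 772,131.29 → $772,131.

Bergstrom: $653,643; Andrade: $320,595; Orozco: $1,702,959; Becker: $1,214,772; Chaudhri: $2,186,500; Petrov: $772,131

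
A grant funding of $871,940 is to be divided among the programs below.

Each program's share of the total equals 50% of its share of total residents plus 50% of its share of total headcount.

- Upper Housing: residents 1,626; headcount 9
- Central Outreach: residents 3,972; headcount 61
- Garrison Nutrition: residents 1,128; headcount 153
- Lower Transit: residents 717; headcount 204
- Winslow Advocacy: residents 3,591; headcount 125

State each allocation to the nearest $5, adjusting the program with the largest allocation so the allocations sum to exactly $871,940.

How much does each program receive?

Upper Housing: $71,355 | Central Outreach: $205,120 | Garrison Nutrition: $165,410 | Lower Transit: $189,450 | Winslow Advocacy: $240,605

Residents total 11,034; headcount total 552.
Composite weights (50% residents + 50% headcount): Upper Housing 0.0818; Central Outreach 0.2352; Garrison Nutrition 0.1897; Lower Transit 0.2173; Winslow Advocacy 0.2759.
Proportional shares: Upper Housing 71,353.92; Central Outreach 205,117.56; Garrison Nutrition 165,408.49; Lower Transit 189,449.10; Winslow Advocacy 240,610.92.
After rounding ($5): Upper Housing $71,355; Central Outreach $205,120; Garrison Nutrition $165,410; Lower Transit $189,450; Winslow Advocacy $240,610. Sum = $871,945.
Difference $871,940 − $871,945 = −$5 applied to largest allocation (Winslow Advocacy): Winslow Advocacy becomes $240,605.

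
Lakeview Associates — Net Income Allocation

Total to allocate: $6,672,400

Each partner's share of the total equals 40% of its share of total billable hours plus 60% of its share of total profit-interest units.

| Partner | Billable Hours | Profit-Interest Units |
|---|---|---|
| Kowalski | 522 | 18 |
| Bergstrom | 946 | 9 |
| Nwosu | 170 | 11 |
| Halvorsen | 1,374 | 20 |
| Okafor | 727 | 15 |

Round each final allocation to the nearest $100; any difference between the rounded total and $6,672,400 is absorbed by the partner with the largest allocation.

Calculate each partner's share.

Kowalski: $1,359,800; Bergstrom: $1,168,800; Nwosu: $724,600; Halvorsen: $2,077,600; Okafor: $1,341,600

Billable hours total 3,739; profit-interest units total 73.
Combined weights (40% billable hours + 60% profit-interest units): Kowalski 0.2038; Bergstrom 0.1752; Nwosu 0.1086; Halvorsen 0.3114; Okafor 0.2011.
Raw shares: Kowalski 1,359,761.82; Bergstrom 1,168,845.23; Nwosu 724,606.89; Halvorsen 2,077,616.79; Okafor 1,341,569.27.
After rounding ($100): Kowalski $1,359,800; Bergstrom $1,168,800; Nwosu $724,600; Halvorsen $2,077,600; Okafor $1,341,600. Sum = $6,672,400.
Rounded total matches; no reconciliation needed.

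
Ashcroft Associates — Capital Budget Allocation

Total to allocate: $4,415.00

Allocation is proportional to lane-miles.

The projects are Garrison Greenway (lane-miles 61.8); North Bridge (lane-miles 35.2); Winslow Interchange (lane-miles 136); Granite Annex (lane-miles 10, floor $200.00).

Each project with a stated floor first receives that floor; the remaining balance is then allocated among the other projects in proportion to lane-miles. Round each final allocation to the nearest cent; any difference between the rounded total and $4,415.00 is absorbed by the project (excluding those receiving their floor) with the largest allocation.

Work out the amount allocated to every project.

Garrison Greenway: $1,117.97; North Bridge: $636.77; Winslow Interchange: $2,460.26; Granite Annex: $200.00

Guaranteed amounts: Granite Annex $200.00. Remaining pool $4,215.00.
Remaining pool split over remaining lane-miles 233: Garrison Greenway 1,117.9700 → $1,117.97; North Bridge 636.7725 → $636.77; Winslow Interchange 2,460.2575 → $2,460.26.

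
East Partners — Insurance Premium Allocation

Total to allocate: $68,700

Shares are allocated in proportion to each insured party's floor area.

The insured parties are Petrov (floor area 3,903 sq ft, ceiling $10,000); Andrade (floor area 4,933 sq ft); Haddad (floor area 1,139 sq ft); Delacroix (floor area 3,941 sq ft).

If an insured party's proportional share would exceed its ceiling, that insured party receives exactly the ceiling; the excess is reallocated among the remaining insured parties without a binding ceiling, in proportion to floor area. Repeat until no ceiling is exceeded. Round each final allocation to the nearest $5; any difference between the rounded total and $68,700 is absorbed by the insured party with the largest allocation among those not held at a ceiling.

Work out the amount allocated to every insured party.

Petrov: $10,000 | Andrade: $28,920 | Haddad: $6,675 | Delacroix: $23,105

Combined floor area = 13,916.
Unconstrained shares: Petrov 19,268.19; Andrade 24,353.05; Haddad 5,622.97; Delacroix 19,455.78.
Cap binds for Petrov ($10,000); residual $58,700 reallocated over remaining floor area 10,013.
Shares after redistribution: Andrade 28,919.12 → $28,920; Haddad 6,677.25 → $6,675; Delacroix 23,103.64 → $23,105.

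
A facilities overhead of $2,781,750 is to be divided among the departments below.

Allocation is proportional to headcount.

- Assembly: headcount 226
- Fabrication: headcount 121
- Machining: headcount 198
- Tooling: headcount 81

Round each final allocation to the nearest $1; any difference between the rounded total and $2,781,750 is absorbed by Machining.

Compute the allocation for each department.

Assembly: $1,004,274 | Fabrication: $537,687 | Machining: $879,850 | Tooling: $359,939

Combined headcount = 626.
Raw shares: Assembly 226/626 × $2,781,750 = 1,004,273.96; Fabrication 121/626 × $2,781,750 = 537,686.502; Machining 198/626 × $2,781,750 = 879,850.64; Tooling 81/626 × $2,781,750 = 359,938.90.
Rounded to nearest $1: Assembly $1,004,274; Fabrication $537,687; Machining $879,851; Tooling $359,939. Sum = $2,781,751.
Difference $2,781,750 − $2,781,751 = −$1 applied to Machining: Machining becomes $879,850.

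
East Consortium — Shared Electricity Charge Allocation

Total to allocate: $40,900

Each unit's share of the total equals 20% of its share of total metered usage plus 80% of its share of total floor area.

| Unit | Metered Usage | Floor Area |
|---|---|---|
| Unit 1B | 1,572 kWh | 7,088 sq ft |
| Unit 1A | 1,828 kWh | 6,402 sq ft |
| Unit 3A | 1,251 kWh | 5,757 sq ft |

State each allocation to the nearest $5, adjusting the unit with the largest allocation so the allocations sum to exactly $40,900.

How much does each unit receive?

Totals — metered usage 4,651, floor area 19,247.
Blended shares (20% metered usage + 80% floor area): Unit 1B 0.3622; Unit 1A 0.3447; Unit 3A 0.2931.
Raw shares: Unit 1B 14,814.41; Unit 1A 14,098.45; Unit 3A 11,987.14.
Rounded to nearest $5: Unit 1B $14,815; Unit 1A $14,100; Unit 3A $11,985. Sum = $40,900.
Sum already equals the total — no adjustment.

Unit 1B: $14,815; Unit 1A: $14,100; Unit 3A: $11,985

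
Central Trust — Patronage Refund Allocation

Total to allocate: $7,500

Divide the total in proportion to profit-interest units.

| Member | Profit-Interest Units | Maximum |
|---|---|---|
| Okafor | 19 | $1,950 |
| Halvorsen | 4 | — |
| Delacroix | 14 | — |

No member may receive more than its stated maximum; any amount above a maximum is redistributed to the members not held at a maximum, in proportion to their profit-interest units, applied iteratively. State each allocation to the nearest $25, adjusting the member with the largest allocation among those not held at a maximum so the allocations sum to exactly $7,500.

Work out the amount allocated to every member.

Okafor: $1,950 | Halvorsen: $1,225 | Delacroix: $4,325

Total profit-interest units = 37.
Proportional shares (ignoring caps): Okafor 3,851.35; Halvorsen 810.81; Delacroix 2,837.84.
Capped: Okafor ($1,950); balance $5,550 reallocated over remaining profit-interest units 18.
Shares after redistribution: Halvorsen 1,233.33 → $1,225; Delacroix 4,316.67 → $4,325.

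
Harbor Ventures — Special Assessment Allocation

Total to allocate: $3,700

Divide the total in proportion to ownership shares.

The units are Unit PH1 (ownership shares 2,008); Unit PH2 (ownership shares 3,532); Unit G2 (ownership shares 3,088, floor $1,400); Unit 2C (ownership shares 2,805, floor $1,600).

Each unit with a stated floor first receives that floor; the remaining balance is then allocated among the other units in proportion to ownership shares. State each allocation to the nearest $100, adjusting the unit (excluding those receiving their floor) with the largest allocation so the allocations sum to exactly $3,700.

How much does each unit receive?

Unit PH1: $300; Unit PH2: $400; Unit G2: $1,400; Unit 2C: $1,600

Fund the minimums — Unit G2 $1,400; Unit 2C $1,600. Residual $700.
Residual split over remaining ownership shares 5,540: Unit PH1 253.72 → $300; Unit PH2 446.28 → $400.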